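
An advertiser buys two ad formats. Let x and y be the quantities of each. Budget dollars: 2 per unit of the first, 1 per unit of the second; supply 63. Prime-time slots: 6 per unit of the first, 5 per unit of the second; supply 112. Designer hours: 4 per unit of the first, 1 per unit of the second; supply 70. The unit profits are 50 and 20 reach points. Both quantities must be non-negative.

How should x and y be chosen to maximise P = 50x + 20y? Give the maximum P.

Vertices and P = 50x + 20y:
  (0, 0) → P = 0
  (0, 112/5) → P = 448
  (35/2, 0) → P = 875
  (17, 2) → P = 890

At the optimal vertex, 6x + 5y = 112 and 4x + y = 70.
Solving simultaneously gives x = 17, y = 2.

x = 17, y = 2, maximum P = 890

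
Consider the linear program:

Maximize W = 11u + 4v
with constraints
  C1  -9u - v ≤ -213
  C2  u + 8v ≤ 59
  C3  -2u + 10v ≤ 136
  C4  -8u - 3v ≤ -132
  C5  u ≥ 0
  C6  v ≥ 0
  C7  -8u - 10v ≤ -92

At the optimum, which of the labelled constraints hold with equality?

C2 and C6

Feasible corners and W = 11u + 4v:
  (1645/71, 318/71) → W = 19367/71
  (71/3, 0) → W = 781/3
  (59, 0) → W = 649

The maximum is at (59, 0). Substituting into each constraint, equality holds for C2 and C6; the remaining constraints have slack.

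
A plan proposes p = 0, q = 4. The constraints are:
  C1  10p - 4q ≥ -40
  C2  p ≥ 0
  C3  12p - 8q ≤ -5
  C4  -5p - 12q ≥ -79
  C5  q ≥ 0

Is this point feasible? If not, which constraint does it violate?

feasible

C1: -16 ≥ -40 ✓
C2: 0 ≥ 0 ✓
C3: -32 ≤ -5 ✓
C4: -48 ≥ -79 ✓
C5: 4 ≥ 0 ✓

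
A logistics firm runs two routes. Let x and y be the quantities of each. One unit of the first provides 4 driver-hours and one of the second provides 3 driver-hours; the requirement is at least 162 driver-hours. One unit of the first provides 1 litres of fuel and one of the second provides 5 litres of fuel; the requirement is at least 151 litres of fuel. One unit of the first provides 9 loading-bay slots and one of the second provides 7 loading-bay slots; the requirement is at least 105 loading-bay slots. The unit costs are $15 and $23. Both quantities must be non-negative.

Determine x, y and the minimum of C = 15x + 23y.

Vertices and C = 15x + 23y:
  (0, 54) → C = 1242
  (151, 0) → C = 2265
  (21, 26) → C = 913
The feasible region is unbounded (it extends along (0, 1), (1, 0)), but C strictly increases along every unbounded feasible direction, so there is no improving ray and the minimum is attained at a vertex.

The optimum lies where 4x + 3y = 162 and x + 5y = 151.
Solving simultaneously gives x = 21, y = 26.

x = 21, y = 26, minimum C = 913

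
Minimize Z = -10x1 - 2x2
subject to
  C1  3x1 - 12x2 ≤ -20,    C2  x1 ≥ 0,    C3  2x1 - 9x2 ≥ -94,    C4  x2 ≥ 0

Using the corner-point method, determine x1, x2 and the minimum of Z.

x1 = 316, x2 = 242/3, minimum Z = -9964/3

Vertices and Z = -10x1 - 2x2:
  (0, 5/3) → Z = -10/3
  (316, 242/3) → Z = -9964/3
  (0, 94/9) → Z = -188/9

The binding constraints are 3x1 - 12x2 = -20 and 2x1 - 9x2 = -94.
Solving simultaneously gives x1 = 316, x2 = 242/3.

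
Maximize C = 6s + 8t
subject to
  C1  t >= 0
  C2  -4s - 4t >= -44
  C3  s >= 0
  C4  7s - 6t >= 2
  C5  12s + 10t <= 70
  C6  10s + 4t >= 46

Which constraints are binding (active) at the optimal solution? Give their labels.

C5 and C6

Corner points and C = 6s + 8t:
  (35/6, 0) → C = 35
  (23/5, 0) → C = 138/5
  (45/13, 37/13) → C = 566/13

The maximum is at (45/13, 37/13). Substituting into each constraint, equality holds for C5 and C6; the remaining constraints have slack.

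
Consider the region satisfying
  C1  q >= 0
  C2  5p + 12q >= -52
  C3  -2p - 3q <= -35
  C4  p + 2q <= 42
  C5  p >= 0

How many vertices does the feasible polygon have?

4

Of the 10 pairwise boundary intersections, those satisfying every inequality are:
  (35/2, 0)
  (42, 0)
  (0, 35/3)
  (0, 21)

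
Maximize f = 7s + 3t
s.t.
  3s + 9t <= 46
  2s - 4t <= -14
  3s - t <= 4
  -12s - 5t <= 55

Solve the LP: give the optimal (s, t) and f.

Corner points and f = 7s + 3t:
  (29/15, 67/15) → f = 404/15
  (-725/93, 239/31) → f = -2924/93
  (-5, 1) → f = -32

The optimum lies where 3s + 9t = 46 and 2s - 4t = -14.
Solving simultaneously gives s = 29/15, t = 67/15.

s = 29/15, t = 67/15, maximum f = 404/15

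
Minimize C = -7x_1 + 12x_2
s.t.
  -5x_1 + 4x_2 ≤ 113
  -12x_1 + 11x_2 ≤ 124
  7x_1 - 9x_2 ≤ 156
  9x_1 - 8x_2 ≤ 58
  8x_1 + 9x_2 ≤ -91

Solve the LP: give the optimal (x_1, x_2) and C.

x_1 = -2832/31, x_2 = -2740/31, minimum C = -13056/31

Vertices and C = -7x_1 + 12x_2:
  (-2832/31, -2740/31) → C = -13056/31
  (-2117/196, -25/49) → C = 13619/196
  (-726/25, -998/25) → C = -6894/25
  (-206/145, -1283/145) → C = -13954/145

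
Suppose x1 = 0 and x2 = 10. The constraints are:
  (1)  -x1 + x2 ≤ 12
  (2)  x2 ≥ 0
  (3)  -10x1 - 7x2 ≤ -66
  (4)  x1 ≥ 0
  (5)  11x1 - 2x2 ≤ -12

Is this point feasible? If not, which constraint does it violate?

(1): 10 ≤ 12 ✓
(2): 10 ≥ 0 ✓
(3): -70 ≤ -66 ✓
(4): 0 ≥ 0 ✓
(5): -20 ≤ -12 ✓

feasible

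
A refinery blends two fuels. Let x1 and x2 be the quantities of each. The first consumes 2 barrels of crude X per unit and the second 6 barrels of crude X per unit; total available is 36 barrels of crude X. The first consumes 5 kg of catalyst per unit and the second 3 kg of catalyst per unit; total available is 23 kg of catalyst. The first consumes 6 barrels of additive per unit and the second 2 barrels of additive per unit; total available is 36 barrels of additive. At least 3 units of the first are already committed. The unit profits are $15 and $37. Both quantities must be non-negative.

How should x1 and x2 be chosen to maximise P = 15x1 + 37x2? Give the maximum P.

x1 = 3, x2 = 8/3, maximum P = 431/3

Vertices and P = 15x1 + 37x2:
  (23/5, 0) → P = 69
  (3, 0) → P = 45
  (3, 8/3) → P = 431/3

The optimum lies where 5x1 + 3x2 = 23 and x1 = 3.
Solving simultaneously gives x1 = 3, x2 = 8/3.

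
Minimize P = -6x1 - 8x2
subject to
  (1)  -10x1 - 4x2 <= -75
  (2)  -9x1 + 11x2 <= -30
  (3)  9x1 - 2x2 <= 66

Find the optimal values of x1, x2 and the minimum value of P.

Vertices and P = -6x1 - 8x2:
  (945/146, 375/146) → P = -4335/73
  (207/28, 15/56) → P = -93/2
  (74/9, 4) → P = -244/3

x1 = 74/9, x2 = 4, minimum P = -244/3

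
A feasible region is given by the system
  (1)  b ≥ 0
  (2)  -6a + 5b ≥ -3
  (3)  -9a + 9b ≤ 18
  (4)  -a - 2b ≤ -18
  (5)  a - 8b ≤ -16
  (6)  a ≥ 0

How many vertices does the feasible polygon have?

3

The feasible vertices (each the meet of two boundaries and inside every other half-plane) are:
  (13, 15)
  (96/17, 105/17)
  (14/3, 20/3)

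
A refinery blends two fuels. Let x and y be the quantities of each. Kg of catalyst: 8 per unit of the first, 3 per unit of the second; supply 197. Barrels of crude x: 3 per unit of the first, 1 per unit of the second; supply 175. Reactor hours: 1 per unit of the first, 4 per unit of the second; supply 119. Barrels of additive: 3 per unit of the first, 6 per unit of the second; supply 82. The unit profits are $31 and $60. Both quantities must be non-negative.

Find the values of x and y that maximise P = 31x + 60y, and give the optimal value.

x = 24, y = 5/3, maximum P = 844

The optimum lies where 8x + 3y = 197 and 3x + 6y = 82.
Solving simultaneously gives x = 24, y = 5/3.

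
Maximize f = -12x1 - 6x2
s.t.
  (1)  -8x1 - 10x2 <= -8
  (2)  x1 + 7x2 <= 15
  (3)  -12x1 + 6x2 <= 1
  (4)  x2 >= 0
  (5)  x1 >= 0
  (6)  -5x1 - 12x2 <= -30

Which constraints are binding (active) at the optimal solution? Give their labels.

(2) and (6)

Vertices and f = -12x1 - 6x2:
  (15, 0) → f = -180
  (30/23, 45/23) → f = -630/23
  (6, 0) → f = -72

The maximum is at (30/23, 45/23). Substituting into each constraint, equality holds for (2) and (6); the remaining constraints have slack.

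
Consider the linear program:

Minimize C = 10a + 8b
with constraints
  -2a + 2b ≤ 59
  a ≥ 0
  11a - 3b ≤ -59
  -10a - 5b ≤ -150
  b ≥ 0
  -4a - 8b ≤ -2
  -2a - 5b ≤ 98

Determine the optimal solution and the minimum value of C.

Feasible corners and C = 10a + 8b:
  (59/16, 531/16) → C = 2419/8
  (1/6, 89/3) → C = 239
  (31/17, 448/17) → C = 3894/17

a = 31/17, b = 448/17, minimum C = 3894/17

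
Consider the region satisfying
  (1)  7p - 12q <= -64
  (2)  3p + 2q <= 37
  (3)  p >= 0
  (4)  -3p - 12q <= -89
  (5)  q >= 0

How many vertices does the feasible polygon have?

The feasible vertices (each the meet of two boundaries and inside every other half-plane) are:
  (158/25, 451/50)
  (5/2, 163/24)
  (0, 37/2)
  (0, 89/12)

4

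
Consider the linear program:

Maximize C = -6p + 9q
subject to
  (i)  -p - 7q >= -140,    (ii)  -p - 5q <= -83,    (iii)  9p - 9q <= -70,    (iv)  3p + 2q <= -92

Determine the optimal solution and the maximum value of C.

p = -119/2, q = 57/2, maximum C = 1227/2

Corner points and C = -6p + 9q:
  (-119/2, 57/2) → C = 1227/2
  (-924/19, 512/19) → C = 10152/19
  (-626/13, 341/13) → C = 525

At the optimal vertex, -p - 7q = -140 and -p - 5q = -83.
Solving simultaneously gives p = -119/2, q = 57/2.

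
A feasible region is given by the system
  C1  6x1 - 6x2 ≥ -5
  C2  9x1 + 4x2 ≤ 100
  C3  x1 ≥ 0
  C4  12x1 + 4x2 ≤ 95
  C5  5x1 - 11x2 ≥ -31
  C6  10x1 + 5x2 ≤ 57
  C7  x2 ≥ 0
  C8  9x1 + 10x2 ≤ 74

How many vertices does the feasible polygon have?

Of the 28 pairwise boundary intersections, those satisfying every inequality are:
  (0, 5/6)
  (197/57, 163/38)
  (0, 0)
  (57/10, 0)
  (40/11, 227/55)

5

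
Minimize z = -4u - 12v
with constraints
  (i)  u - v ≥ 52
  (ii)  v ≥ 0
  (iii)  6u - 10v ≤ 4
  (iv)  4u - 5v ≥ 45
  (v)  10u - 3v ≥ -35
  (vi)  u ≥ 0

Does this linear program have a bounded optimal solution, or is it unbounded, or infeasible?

unbounded

From the feasible point (129, 77), moving in the direction (5, 4) keeps every constraint satisfied while z decreases without bound.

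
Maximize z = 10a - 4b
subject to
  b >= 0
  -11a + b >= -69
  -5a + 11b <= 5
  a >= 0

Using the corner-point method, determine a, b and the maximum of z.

Vertices and z = 10a - 4b:
  (69/11, 0) → z = 690/11
  (0, 0) → z = 0
  (191/29, 100/29) → z = 1510/29
  (0, 5/11) → z = -20/11

a = 69/11, b = 0, maximum z = 690/11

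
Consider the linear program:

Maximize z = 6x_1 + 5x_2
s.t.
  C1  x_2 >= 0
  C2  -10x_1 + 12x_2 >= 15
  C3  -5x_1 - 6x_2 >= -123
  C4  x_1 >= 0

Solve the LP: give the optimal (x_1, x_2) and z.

x_1 = 231/20, x_2 = 87/8, maximum z = 4947/40

Vertices and z = 6x_1 + 5x_2:
  (231/20, 87/8) → z = 4947/40
  (0, 5/4) → z = 25/4
  (0, 41/2) → z = 205/2

The optimum lies where -10x_1 + 12x_2 = 15 and -5x_1 - 6x_2 = -123.
Solving simultaneously gives x_1 = 231/20, x_2 = 87/8.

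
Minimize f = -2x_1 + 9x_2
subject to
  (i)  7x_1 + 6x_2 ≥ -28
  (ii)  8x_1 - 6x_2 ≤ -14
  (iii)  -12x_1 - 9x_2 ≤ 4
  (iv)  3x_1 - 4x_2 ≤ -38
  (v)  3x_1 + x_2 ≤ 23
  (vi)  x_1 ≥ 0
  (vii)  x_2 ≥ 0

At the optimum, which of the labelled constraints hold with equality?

Extreme points and f = -2x_1 + 9x_2:
  (18/5, 61/5) → f = 513/5
  (0, 19/2) → f = 171/2
  (0, 23) → f = 207

The minimum is at (0, 19/2). Substituting into each constraint, equality holds for (iv) and (vi); the remaining constraints have slack.

(iv) and (vi)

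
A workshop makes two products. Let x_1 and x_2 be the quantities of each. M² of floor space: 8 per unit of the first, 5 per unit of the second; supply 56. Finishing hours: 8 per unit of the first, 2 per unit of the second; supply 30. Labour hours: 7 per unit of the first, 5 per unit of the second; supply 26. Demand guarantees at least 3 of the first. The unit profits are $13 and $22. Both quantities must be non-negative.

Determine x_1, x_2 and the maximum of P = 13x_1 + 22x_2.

Vertices and P = 13x_1 + 22x_2:
  (26/7, 0) → P = 338/7
  (3, 0) → P = 39
  (3, 1) → P = 61

x_1 = 3, x_2 = 1, maximum P = 61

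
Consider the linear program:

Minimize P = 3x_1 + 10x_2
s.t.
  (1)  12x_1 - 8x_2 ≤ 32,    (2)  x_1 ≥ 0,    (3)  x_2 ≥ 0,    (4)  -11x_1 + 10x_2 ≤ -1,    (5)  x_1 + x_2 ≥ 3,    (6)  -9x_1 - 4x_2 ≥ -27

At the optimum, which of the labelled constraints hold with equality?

Vertices and P = 3x_1 + 10x_2:
  (14/5, 1/5) → P = 52/5
  (43/15, 3/10) → P = 58/5
  (31/21, 32/21) → P = 59/3
  (137/67, 144/67) → P = 1851/67

The minimum is at (14/5, 1/5). Substituting into each constraint, equality holds for (1) and (5); the remaining constraints have slack.

(1) and (5)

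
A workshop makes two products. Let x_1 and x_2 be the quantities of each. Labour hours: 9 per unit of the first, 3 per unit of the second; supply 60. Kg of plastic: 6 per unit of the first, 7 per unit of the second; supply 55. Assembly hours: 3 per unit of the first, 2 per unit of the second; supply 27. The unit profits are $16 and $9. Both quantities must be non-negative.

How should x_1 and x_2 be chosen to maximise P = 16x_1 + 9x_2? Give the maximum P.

x_1 = 17/3, x_2 = 3, maximum P = 353/3

Corner points and P = 16x_1 + 9x_2:
  (0, 0) → P = 0
  (0, 55/7) → P = 495/7
  (20/3, 0) → P = 320/3
  (17/3, 3) → P = 353/3

The binding constraints are 9x_1 + 3x_2 = 60 and 6x_1 + 7x_2 = 55.
Solving simultaneously gives x_1 = 17/3, x_2 = 3.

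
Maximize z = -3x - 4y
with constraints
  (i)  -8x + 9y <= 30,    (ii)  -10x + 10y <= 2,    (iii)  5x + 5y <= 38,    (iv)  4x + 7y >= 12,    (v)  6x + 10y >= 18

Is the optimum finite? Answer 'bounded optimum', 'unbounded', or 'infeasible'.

Corner points and z = -3x - 4y:
  (37/10, 39/10) → z = -267/10
  (1, 6/5) → z = -39/5
  (206/15, -92/15) → z = -50/3
  (3, 0) → z = -9
The feasible region has finitely many vertices and no improving ray; the maximum is -39/5 at (1, 6/5).

bounded optimum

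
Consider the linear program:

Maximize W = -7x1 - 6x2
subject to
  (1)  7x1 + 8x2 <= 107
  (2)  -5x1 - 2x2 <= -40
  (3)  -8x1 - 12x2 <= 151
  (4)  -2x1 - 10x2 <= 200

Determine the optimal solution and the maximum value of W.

x1 = 400/23, x2 = -540/23, maximum W = 440/23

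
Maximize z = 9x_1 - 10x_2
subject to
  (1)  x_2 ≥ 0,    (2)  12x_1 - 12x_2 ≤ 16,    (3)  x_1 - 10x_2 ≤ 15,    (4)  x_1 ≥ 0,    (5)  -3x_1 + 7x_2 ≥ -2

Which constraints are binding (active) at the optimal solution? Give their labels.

(2) and (5)

Feasible corners and z = 9x_1 - 10x_2:
  (0, 0) → z = 0
  (2/3, 0) → z = 6
  (11/6, 1/2) → z = 23/2
The feasible region is unbounded (it extends along (0, 1), (1, 1)), but z strictly decreases along every unbounded feasible direction, so there is no improving ray and the maximum is attained at a vertex.

The maximum is at (11/6, 1/2). Substituting into each constraint, equality holds for (2) and (5); the remaining constraints have slack.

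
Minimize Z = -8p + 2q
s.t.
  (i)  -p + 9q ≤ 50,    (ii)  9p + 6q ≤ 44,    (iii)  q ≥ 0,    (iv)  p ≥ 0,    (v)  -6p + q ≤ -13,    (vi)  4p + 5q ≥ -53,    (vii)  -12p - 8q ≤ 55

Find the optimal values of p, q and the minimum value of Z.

Vertices and Z = -8p + 2q:
  (44/9, 0) → Z = -352/9
  (122/45, 49/15) → Z = -682/45
  (13/6, 0) → Z = -52/3

The optimum lies where 9p + 6q = 44 and q = 0.
Solving simultaneously gives p = 44/9, q = 0.

p = 44/9, q = 0, minimum Z = -352/9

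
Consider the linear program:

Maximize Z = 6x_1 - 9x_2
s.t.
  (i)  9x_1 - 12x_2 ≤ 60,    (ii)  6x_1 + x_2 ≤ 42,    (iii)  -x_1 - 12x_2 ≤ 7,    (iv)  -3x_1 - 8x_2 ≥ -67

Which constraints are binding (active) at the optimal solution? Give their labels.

Extreme points and Z = 6x_1 - 9x_2:
  (188/27, 2/9) → Z = 358/9
  (53/10, -41/40) → Z = 1641/40
  (269/45, 92/15) → Z = -58/3
The feasible region is unbounded (it extends along (-8, 3), (-12, 1)), but Z strictly decreases along every unbounded feasible direction, so there is no improving ray and the maximum is attained at a vertex.

The maximum is at (53/10, -41/40). Substituting into each constraint, equality holds for (i) and (iii); the remaining constraints have slack.

(i) and (iii)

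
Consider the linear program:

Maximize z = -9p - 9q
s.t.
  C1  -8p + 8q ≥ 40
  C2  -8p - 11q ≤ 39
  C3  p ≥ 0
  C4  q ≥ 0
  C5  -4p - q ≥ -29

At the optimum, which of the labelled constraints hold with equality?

Feasible corners and z = -9p - 9q:
  (0, 5) → z = -45
  (24/5, 49/5) → z = -657/5
  (0, 29) → z = -261

The maximum is at (0, 5). Substituting into each constraint, equality holds for C1 and C3; the remaining constraints have slack.

C1 and C3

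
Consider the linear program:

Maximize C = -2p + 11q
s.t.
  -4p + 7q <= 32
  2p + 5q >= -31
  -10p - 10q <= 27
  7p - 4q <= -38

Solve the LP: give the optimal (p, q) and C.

p = -46/11, q = 24/11, maximum C = 356/11

Feasible corners and C = -2p + 11q:
  (-509/110, 106/55) → C = 335/11
  (-46/11, 24/11) → C = 356/11
  (-244/55, 191/110) → C = 3077/110

At the optimal vertex, -4p + 7q = 32 and 7p - 4q = -38.
Solving simultaneously gives p = -46/11, q = 24/11.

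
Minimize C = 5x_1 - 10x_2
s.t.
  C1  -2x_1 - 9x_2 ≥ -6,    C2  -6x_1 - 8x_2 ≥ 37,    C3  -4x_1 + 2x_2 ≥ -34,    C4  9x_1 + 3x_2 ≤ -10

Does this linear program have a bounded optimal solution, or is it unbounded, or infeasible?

unbounded

From the feasible point (-381/38, 55/19), moving in the direction (-9, 2) keeps every constraint satisfied while C decreases without bound.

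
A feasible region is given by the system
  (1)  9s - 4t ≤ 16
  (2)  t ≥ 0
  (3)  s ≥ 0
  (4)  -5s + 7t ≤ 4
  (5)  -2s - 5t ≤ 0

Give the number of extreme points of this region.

4

Pairwise boundary intersections that survive every other constraint:
  (16/9, 0)
  (128/43, 116/43)
  (0, 0)
  (0, 4/7)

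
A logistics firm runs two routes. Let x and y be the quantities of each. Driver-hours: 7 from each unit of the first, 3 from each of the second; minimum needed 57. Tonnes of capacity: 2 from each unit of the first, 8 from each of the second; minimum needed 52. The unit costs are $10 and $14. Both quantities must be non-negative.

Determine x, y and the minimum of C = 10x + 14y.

x = 6, y = 5, minimum C = 130

The feasible region is unbounded (it extends along (0, 1), (1, 0)), but C strictly increases along every unbounded feasible direction, so there is no improving ray and the minimum is attained at a vertex.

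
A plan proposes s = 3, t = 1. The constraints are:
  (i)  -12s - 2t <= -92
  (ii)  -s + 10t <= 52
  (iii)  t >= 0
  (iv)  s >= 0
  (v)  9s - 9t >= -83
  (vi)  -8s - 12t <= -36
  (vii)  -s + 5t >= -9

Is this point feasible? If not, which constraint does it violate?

not feasible — violates (i)

Constraint (i): -12s - 2t = -38, which is not ≤ -92. All other constraints are satisfied.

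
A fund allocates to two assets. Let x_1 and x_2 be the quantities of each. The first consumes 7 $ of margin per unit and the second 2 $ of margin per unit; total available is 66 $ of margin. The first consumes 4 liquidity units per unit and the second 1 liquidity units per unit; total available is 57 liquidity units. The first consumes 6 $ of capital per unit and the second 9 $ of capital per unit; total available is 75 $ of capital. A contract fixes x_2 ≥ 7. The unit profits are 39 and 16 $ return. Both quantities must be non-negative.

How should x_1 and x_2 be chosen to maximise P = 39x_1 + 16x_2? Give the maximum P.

Feasible corners and P = 39x_1 + 16x_2:
  (0, 25/3) → P = 400/3
  (0, 7) → P = 112
  (2, 7) → P = 190

x_1 = 2, x_2 = 7, maximum P = 190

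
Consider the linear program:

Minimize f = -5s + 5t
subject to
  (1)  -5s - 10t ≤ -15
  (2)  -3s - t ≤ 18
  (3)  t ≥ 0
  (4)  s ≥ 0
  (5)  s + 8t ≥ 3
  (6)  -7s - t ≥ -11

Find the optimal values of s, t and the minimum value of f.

Vertices and f = -5s + 5t:
  (0, 3/2) → f = 15/2
  (19/13, 10/13) → f = -45/13
  (0, 11) → f = 55

At the optimal vertex, -5s - 10t = -15 and -7s - t = -11.
Solving simultaneously gives s = 19/13, t = 10/13.

s = 19/13, t = 10/13, minimum f = -45/13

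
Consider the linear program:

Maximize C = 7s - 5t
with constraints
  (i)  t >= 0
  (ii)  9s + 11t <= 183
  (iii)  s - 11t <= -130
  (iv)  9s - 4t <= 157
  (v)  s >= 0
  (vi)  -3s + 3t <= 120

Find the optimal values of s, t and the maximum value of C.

Vertices and C = 7s - 5t:
  (53/10, 123/10) → C = -122/5
  (0, 183/11) → C = -915/11
  (0, 130/11) → C = -650/11

The optimum lies where 9s + 11t = 183 and s - 11t = -130.
Solving simultaneously gives s = 53/10, t = 123/10.

s = 53/10, t = 123/10, maximum C = -122/5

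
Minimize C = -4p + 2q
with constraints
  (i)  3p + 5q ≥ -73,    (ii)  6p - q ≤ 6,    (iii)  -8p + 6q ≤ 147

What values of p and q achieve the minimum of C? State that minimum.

Extreme points and C = -4p + 2q:
  (-43/33, -152/11) → C = -740/33
  (-1173/58, -143/58) → C = 2203/29
  (183/28, 465/14) → C = 282/7

p = -43/33, q = -152/11, minimum C = -740/33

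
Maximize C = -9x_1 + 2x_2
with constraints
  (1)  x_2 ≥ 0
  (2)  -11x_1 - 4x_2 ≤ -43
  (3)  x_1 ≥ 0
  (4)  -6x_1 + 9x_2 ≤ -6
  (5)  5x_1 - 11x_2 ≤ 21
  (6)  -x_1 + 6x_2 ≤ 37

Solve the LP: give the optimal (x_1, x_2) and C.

Corner points and C = -9x_1 + 2x_2:
  (43/11, 0) → C = -387/11
  (21/5, 0) → C = -189/5
  (137/41, 64/41) → C = -1105/41
  (41/3, 76/9) → C = -955/9
  (533/19, 206/19) → C = -4385/19

The optimum lies where -11x_1 - 4x_2 = -43 and -6x_1 + 9x_2 = -6.
Solving simultaneously gives x_1 = 137/41, x_2 = 64/41.

x_1 = 137/41, x_2 = 64/41, maximum C = -1105/41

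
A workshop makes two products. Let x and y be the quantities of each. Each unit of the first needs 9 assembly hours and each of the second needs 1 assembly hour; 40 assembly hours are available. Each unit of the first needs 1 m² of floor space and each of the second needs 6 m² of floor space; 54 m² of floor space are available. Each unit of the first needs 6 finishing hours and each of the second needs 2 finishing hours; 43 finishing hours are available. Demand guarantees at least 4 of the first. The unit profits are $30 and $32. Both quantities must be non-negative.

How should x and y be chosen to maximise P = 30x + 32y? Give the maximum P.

x = 4, y = 4, maximum P = 248

Corner points and P = 30x + 32y:
  (40/9, 0) → P = 400/3
  (4, 0) → P = 120
  (4, 4) → P = 248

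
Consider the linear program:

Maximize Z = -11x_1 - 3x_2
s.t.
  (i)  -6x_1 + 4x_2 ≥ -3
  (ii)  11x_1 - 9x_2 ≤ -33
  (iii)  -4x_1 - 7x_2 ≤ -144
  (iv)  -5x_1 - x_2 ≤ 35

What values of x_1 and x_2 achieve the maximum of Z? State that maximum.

Vertices and Z = -11x_1 - 3x_2:
  (159/10, 231/10) → Z = -1221/5
  (1065/113, 1716/113) → Z = -16863/113
  (-389/31, 860/31) → Z = 1699/31
The feasible region is unbounded (it extends along (2, 3), (-1, 5)), but Z strictly decreases along every unbounded feasible direction, so there is no improving ray and the maximum is attained at a vertex.

x_1 = -389/31, x_2 = 860/31, maximum Z = 1699/31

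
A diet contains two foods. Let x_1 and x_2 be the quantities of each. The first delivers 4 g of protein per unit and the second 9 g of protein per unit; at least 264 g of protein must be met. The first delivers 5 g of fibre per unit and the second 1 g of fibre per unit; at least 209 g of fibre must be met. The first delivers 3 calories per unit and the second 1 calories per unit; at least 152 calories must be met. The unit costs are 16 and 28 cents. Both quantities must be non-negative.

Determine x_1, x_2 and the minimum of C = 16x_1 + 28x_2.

Feasible corners and C = 16x_1 + 28x_2:
  (0, 209) → C = 5852
  (66, 0) → C = 1056
  (48, 8) → C = 992
  (57/2, 133/2) → C = 2318
The feasible region is unbounded (it extends along (0, 1), (1, 0)), but C strictly increases along every unbounded feasible direction, so there is no improving ray and the minimum is attained at a vertex.

The optimum lies where 4x_1 + 9x_2 = 264 and 3x_1 + x_2 = 152.
Solving simultaneously gives x_1 = 48, x_2 = 8.

x_1 = 48, x_2 = 8, minimum C = 992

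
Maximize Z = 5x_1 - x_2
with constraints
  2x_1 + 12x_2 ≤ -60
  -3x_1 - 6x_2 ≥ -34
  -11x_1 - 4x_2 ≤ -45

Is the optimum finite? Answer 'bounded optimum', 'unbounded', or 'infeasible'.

From the feasible point (32, -31/3), moving in the direction (6, -3) keeps every constraint satisfied while Z increases without bound.

unbounded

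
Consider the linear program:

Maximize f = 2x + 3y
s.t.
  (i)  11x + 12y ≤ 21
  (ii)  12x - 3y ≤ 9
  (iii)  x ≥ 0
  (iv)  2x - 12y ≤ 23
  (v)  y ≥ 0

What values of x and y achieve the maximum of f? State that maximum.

Vertices and f = 2x + 3y:
  (57/59, 51/59) → f = 267/59
  (0, 7/4) → f = 21/4
  (3/4, 0) → f = 3/2
  (0, 0) → f = 0

The optimum lies where 11x + 12y = 21 and x = 0.
Solving simultaneously gives x = 0, y = 7/4.

x = 0, y = 7/4, maximum f = 21/4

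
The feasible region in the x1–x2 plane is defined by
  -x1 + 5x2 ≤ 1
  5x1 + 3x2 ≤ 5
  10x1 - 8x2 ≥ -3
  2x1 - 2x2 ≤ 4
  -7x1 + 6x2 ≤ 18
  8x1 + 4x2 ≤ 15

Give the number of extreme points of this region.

4

Intersecting each pair of boundary lines and keeping only the points that satisfy every inequality leaves:
  (11/14, 5/14)
  (-1/6, 1/6)
  (11/8, -5/8)
  (-19/2, -23/2)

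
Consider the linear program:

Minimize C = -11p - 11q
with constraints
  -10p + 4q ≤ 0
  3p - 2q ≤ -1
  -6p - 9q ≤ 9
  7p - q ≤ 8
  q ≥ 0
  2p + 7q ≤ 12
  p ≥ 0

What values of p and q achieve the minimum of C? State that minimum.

Vertices and C = -11p - 11q:
  (1/2, 5/4) → C = -77/4
  (8/13, 20/13) → C = -308/13
  (17/25, 38/25) → C = -121/5

The optimum lies where 3p - 2q = -1 and 2p + 7q = 12.
Solving simultaneously gives p = 17/25, q = 38/25.

p = 17/25, q = 38/25, minimum C = -121/5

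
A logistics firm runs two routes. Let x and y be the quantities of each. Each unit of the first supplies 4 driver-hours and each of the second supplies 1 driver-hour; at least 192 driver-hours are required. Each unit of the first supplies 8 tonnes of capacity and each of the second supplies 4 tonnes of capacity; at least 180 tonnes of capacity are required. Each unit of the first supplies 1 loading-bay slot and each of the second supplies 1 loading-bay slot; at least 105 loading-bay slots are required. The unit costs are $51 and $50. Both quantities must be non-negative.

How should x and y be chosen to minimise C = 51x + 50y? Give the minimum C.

x = 29, y = 76, minimum C = 5279

Extreme points and C = 51x + 50y:
  (0, 192) → C = 9600
  (105, 0) → C = 5355
  (29, 76) → C = 5279
The feasible region is unbounded (it extends along (0, 1), (1, 0)), but C strictly increases along every unbounded feasible direction, so there is no improving ray and the minimum is attained at a vertex.

The binding constraints are 4x + y = 192 and x + y = 105.
Solving simultaneously gives x = 29, y = 76.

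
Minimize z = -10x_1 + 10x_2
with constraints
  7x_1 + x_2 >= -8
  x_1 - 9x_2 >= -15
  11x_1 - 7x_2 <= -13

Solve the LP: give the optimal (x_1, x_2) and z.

x_1 = -23/20, x_2 = 1/20, minimum z = 12

At the optimal vertex, 7x_1 + x_2 = -8 and 11x_1 - 7x_2 = -13.
Solving simultaneously gives x_1 = -23/20, x_2 = 1/20.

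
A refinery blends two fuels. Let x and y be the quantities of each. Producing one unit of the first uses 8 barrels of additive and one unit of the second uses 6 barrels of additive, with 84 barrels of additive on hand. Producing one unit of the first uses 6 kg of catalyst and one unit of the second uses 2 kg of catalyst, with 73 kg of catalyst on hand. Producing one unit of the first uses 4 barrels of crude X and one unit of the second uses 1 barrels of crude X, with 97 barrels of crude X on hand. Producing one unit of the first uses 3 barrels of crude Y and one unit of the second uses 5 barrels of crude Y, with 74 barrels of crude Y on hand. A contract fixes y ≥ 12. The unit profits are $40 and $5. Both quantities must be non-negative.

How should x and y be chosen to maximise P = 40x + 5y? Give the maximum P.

Feasible corners and P = 40x + 5y:
  (0, 14) → P = 70
  (0, 12) → P = 60
  (3/2, 12) → P = 120

The optimum lies where 8x + 6y = 84 and y = 12.
Solving simultaneously gives x = 3/2, y = 12.

x = 3/2, y = 12, maximum P = 120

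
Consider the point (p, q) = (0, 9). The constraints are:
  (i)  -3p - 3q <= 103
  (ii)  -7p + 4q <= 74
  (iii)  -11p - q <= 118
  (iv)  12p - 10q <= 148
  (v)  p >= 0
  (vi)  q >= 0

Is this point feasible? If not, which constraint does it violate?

feasible

(i): -27 ≤ 103 ✓
(ii): 36 ≤ 74 ✓
(iii): -9 ≤ 118 ✓
(iv): -90 ≤ 148 ✓
(v): 0 ≥ 0 ✓
(vi): 9 ≥ 0 ✓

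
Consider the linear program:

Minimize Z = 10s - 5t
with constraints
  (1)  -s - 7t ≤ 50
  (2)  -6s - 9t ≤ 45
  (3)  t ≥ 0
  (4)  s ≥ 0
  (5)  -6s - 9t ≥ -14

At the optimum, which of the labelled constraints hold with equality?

Vertices and Z = 10s - 5t:
  (0, 0) → Z = 0
  (7/3, 0) → Z = 70/3
  (0, 14/9) → Z = -70/9

The minimum is at (0, 14/9). Substituting into each constraint, equality holds for (4) and (5); the remaining constraints have slack.

(4) and (5)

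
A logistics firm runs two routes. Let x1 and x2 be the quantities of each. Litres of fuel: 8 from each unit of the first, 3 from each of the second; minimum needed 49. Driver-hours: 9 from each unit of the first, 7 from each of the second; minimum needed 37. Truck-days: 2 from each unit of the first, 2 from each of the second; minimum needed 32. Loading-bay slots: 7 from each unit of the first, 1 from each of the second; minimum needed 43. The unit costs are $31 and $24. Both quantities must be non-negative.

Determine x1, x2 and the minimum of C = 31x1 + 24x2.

Extreme points and C = 31x1 + 24x2:
  (0, 43) → C = 1032
  (16, 0) → C = 496
  (9/2, 23/2) → C = 831/2
The feasible region is unbounded (it extends along (0, 1), (1, 0)), but C strictly increases along every unbounded feasible direction, so there is no improving ray and the minimum is attained at a vertex.

x1 = 9/2, x2 = 23/2, minimum C = 831/2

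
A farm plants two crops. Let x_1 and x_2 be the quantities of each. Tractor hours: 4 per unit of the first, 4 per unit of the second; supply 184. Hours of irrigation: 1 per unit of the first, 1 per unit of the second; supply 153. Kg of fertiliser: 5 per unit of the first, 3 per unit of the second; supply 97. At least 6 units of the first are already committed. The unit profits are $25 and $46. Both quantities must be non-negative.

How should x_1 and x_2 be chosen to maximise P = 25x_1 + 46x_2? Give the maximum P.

x_1 = 6, x_2 = 67/3, maximum P = 3532/3

Corner points and P = 25x_1 + 46x_2:
  (97/5, 0) → P = 485
  (6, 0) → P = 150
  (6, 67/3) → P = 3532/3

At the optimal vertex, 5x_1 + 3x_2 = 97 and x_1 = 6.
Solving simultaneously gives x_1 = 6, x_2 = 67/3.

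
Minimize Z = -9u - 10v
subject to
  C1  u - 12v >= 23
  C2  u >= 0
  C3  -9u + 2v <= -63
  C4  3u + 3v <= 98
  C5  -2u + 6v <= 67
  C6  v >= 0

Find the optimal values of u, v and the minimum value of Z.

u = 415/13, v = 29/39, minimum Z = -11495/39

Corner points and Z = -9u - 10v:
  (415/13, 29/39) → Z = -11495/39
  (23, 0) → Z = -207
  (98/3, 0) → Z = -294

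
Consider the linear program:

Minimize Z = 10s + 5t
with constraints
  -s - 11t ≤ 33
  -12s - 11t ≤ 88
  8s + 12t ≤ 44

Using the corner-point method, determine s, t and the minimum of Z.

Vertices and Z = 10s + 5t:
  (-5, -28/11) → Z = -690/11
  (220/19, -77/19) → Z = 1815/19
  (-55/2, 22) → Z = -165

s = -55/2, t = 22, minimum Z = -165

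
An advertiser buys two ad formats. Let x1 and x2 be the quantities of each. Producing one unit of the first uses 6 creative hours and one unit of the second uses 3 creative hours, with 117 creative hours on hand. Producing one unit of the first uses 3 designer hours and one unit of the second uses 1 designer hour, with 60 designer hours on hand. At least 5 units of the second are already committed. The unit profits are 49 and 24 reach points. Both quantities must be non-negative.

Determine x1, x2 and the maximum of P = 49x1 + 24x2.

x1 = 17, x2 = 5, maximum P = 953

Extreme points and P = 49x1 + 24x2:
  (0, 39) → P = 936
  (0, 5) → P = 120
  (17, 5) → P = 953

At the optimal vertex, 6x1 + 3x2 = 117 and x2 = 5.
Solving simultaneously gives x1 = 17, x2 = 5.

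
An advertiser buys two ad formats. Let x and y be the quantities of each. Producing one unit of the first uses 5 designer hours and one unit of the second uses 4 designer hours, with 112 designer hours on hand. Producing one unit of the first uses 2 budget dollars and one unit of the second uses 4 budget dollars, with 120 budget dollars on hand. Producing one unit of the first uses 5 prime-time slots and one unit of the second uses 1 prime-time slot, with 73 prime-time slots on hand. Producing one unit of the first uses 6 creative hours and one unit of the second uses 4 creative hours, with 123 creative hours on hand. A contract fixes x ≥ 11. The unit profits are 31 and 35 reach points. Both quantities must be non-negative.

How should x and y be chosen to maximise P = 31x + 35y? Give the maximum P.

Extreme points and P = 31x + 35y:
  (73/5, 0) → P = 2263/5
  (11, 0) → P = 341
  (11, 57/4) → P = 3359/4
  (169/14, 177/14) → P = 5717/7

At the optimal vertex, 5x + 4y = 112 and 6x + 4y = 123.
Solving simultaneously gives x = 11, y = 57/4.

x = 11, y = 57/4, maximum P = 3359/4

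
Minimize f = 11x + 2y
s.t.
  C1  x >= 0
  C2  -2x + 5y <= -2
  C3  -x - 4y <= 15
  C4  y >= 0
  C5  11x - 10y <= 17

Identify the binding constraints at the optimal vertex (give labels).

Corner points and f = 11x + 2y:
  (1, 0) → f = 11
  (13/7, 12/35) → f = 739/35
  (17/11, 0) → f = 17

The minimum is at (1, 0). Substituting into each constraint, equality holds for C2 and C4; the remaining constraints have slack.

C2 and C4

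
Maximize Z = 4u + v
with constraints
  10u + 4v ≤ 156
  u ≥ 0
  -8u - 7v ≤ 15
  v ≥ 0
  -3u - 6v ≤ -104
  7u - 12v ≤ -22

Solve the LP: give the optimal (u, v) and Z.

Vertices and Z = 4u + v:
  (0, 39) → Z = 39
  (65/6, 143/12) → Z = 221/4
  (0, 52/3) → Z = 52/3

u = 65/6, v = 143/12, maximum Z = 221/4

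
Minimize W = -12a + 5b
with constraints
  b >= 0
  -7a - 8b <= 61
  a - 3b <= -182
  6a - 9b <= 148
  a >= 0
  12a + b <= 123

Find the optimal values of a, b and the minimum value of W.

The optimum lies where a - 3b = -182 and 12a + b = 123.
Solving simultaneously gives a = 187/37, b = 2307/37.

a = 187/37, b = 2307/37, minimum W = 9291/37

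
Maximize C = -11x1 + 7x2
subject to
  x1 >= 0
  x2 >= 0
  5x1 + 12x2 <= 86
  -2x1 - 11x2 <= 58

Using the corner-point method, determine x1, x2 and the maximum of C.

x1 = 0, x2 = 43/6, maximum C = 301/6

Feasible corners and C = -11x1 + 7x2:
  (0, 0) → C = 0
  (0, 43/6) → C = 301/6
  (86/5, 0) → C = -946/5

At the optimal vertex, x1 = 0 and 5x1 + 12x2 = 86.
Solving simultaneously gives x1 = 0, x2 = 43/6.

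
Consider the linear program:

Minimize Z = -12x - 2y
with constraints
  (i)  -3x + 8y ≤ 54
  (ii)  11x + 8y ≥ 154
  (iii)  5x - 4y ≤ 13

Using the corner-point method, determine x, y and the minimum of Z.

x = 80/7, y = 309/28, minimum Z = -2229/14

Corner points and Z = -12x - 2y:
  (50/7, 66/7) → Z = -732/7
  (80/7, 309/28) → Z = -2229/14
  (60/7, 209/28) → Z = -1649/14

The binding constraints are -3x + 8y = 54 and 5x - 4y = 13.
Solving simultaneously gives x = 80/7, y = 309/28.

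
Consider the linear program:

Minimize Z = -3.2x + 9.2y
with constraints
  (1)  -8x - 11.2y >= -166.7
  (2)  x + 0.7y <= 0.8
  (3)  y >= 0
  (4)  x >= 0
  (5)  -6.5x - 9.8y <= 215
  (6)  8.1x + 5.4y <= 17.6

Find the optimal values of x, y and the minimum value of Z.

x = 0.8, y = 0, minimum Z = -2.56

Extreme points and Z = -3.2x + 9.2y:
  (4/5, 0) → Z = -64/25
  (0, 8/7) → Z = 368/35
  (0, 0) → Z = 0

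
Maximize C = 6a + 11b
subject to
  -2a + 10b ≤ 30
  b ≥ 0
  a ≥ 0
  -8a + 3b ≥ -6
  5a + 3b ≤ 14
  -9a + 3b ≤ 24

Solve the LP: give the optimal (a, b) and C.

Corner points and C = 6a + 11b:
  (0, 3) → C = 33
  (25/28, 89/28) → C = 1129/28
  (0, 0) → C = 0
  (3/4, 0) → C = 9/2
  (20/13, 82/39) → C = 1262/39

The binding constraints are -2a + 10b = 30 and 5a + 3b = 14.
Solving simultaneously gives a = 25/28, b = 89/28.

a = 25/28, b = 89/28, maximum C = 1129/28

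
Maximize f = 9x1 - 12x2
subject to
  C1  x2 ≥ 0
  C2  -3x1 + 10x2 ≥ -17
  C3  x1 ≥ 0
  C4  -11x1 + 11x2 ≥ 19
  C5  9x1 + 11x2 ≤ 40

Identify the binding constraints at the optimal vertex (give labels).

C3 and C4

Corner points and f = 9x1 - 12x2:
  (0, 19/11) → f = -228/11
  (0, 40/11) → f = -480/11
  (21/20, 611/220) → f = -5253/220

The maximum is at (0, 19/11). Substituting into each constraint, equality holds for C3 and C4; the remaining constraints have slack.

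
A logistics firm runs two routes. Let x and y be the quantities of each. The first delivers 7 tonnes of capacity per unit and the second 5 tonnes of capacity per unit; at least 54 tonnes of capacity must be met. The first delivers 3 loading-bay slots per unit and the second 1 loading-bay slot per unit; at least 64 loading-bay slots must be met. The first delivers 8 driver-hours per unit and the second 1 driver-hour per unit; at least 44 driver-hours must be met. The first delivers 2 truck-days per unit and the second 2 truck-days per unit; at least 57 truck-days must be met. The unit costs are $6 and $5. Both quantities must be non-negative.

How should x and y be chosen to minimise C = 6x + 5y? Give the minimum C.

Vertices and C = 6x + 5y:
  (0, 64) → C = 320
  (57/2, 0) → C = 171
  (71/4, 43/4) → C = 641/4
The feasible region is unbounded (it extends along (0, 1), (1, 0)), but C strictly increases along every unbounded feasible direction, so there is no improving ray and the minimum is attained at a vertex.

x = 71/4, y = 43/4, minimum C = 641/4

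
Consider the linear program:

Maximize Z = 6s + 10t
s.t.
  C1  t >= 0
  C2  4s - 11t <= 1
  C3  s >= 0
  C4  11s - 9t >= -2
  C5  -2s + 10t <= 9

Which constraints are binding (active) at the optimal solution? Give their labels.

Extreme points and Z = 6s + 10t:
  (1/4, 0) → Z = 3/2
  (0, 0) → Z = 0
  (109/18, 19/9) → Z = 517/9
  (0, 2/9) → Z = 20/9
  (61/92, 95/92) → Z = 329/23

The maximum is at (109/18, 19/9). Substituting into each constraint, equality holds for C2 and C5; the remaining constraints have slack.

C2 and C5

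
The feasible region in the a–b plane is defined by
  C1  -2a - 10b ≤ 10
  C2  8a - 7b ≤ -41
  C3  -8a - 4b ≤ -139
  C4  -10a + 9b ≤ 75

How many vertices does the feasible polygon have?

3

Of the 6 pairwise boundary intersections, those satisfying every inequality are:
  (809/88, 180/11)
  (78, 95)
  (951/112, 995/56)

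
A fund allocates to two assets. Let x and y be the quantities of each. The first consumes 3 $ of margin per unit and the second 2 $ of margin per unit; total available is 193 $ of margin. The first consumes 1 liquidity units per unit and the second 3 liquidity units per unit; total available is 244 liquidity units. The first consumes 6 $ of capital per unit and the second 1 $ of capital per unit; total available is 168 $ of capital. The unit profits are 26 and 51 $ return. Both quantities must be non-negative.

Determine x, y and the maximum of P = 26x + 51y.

Extreme points and P = 26x + 51y:
  (0, 0) → P = 0
  (0, 244/3) → P = 4148
  (28, 0) → P = 728
  (13, 77) → P = 4265
  (143/9, 218/3) → P = 37072/9

x = 13, y = 77, maximum P = 4265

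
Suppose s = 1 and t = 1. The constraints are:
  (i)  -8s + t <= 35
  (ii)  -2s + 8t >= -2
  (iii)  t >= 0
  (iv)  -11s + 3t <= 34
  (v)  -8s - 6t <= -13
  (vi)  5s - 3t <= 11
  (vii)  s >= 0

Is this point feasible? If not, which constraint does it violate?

(i): -7 ≤ 35 ✓
(ii): 6 ≥ -2 ✓
(iii): 1 ≥ 0 ✓
(iv): -8 ≤ 34 ✓
(v): -14 ≤ -13 ✓
(vi): 2 ≤ 11 ✓
(vii): 1 ≥ 0 ✓

feasible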